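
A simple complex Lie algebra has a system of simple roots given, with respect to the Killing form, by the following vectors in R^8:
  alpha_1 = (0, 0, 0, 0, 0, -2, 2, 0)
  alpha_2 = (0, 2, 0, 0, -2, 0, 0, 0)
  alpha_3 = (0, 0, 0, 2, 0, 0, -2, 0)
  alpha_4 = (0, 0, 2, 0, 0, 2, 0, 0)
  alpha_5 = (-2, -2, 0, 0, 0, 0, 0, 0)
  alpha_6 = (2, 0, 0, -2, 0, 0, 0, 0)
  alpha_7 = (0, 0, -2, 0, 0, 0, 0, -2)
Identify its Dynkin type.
A_7 (sl(8))

Compute the Cartan integers a_ij = 2(alpha_i, alpha_j)/(alpha_j, alpha_j); the resulting 7x7 Cartan matrix is
[[2, 0, -1, -1, 0, 0, 0], [0, 2, 0, 0, -1, 0, 0], [-1, 0, 2, 0, 0, -1, 0], [-1, 0, 0, 2, 0, 0, -1], [0, -1, 0, 0, 2, -1, 0], [0, 0, -1, 0, -1, 2, 0], [0, 0, 0, -1, 0, 0, 2]].
All simple roots have the same length, so the diagram is simply laced. The associated Dynkin diagram is a chain of 7 nodes with single edges (A_7), so the type is A_7 (the algebra sl(8)).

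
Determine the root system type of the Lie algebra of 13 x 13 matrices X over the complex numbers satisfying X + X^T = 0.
This is so(13) with 13 odd, which has dimension 13(13-1)/2 = 78 and rank (13-1)/2 = 6. In the classification of classical Lie algebras, the orthogonal algebra so(2n+1) in an odd number of variables has type B_n; here n = 6, so the Dynkin diagram is a chain of 6 nodes with a double edge at one end; the terminal node there is the unique short simple root (B_6). Hence the type is B_6.

B6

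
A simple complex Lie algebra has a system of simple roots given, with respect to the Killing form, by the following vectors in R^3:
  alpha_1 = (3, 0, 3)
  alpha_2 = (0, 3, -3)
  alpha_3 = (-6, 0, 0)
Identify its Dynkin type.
C_3

Compute the Cartan integers a_ij = 2(alpha_i, alpha_j)/(alpha_j, alpha_j); the resulting 3x3 Cartan matrix is
[[2, -1, -1], [-1, 2, 0], [-2, 0, 2]].
The roots have two lengths (squared-length ratio 2:1); the short ones are alpha_{1,2}. The associated Dynkin diagram is a chain of 3 nodes with a double edge at one end; the terminal node there is the unique long simple root (C_3), so the type is C_3 (the algebra sp(6)).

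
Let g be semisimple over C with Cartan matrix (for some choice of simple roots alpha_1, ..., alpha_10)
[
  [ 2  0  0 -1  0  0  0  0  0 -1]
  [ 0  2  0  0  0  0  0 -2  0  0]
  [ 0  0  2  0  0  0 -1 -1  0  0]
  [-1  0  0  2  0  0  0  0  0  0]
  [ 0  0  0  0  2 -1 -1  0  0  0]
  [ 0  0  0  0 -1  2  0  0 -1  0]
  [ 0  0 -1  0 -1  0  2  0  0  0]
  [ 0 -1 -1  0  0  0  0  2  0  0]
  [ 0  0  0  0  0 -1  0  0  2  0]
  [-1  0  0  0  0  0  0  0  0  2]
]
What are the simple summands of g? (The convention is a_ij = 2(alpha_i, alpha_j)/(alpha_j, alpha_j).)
type A_3 + type C_7

The diagram associated to this matrix has two connected components: the simple roots {alpha_1, alpha_4, alpha_10} form a chain of 3 nodes with single edges (A_3), and {alpha_2, alpha_3, alpha_5, alpha_6, alpha_7, alpha_8, alpha_9} form a chain of 7 nodes with a double edge at one end; the terminal node there is the unique long simple root (C_7). A semisimple Lie algebra decomposes uniquely as the direct sum of simple ideals, one per connected component of its Dynkin diagram, so g ≅ A_3 ⊕ C_7 (dimension 15 + 105 = 120).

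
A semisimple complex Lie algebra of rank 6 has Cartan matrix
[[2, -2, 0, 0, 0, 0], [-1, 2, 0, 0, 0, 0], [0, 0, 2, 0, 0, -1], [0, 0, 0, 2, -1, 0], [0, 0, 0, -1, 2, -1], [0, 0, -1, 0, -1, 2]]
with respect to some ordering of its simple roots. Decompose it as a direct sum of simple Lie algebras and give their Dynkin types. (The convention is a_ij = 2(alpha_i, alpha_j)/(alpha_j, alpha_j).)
A_4 (sl(5)) ⊕ B_2 (so(5))

The diagram associated to this matrix has two connected components: the simple roots {alpha_3, alpha_4, alpha_5, alpha_6} form a chain of 4 nodes with single edges (A_4), and {alpha_1, alpha_2} form a chain of 2 nodes with a double edge at one end; the terminal node there is the unique short simple root (B_2). A semisimple Lie algebra decomposes uniquely as the direct sum of simple ideals, one per connected component of its Dynkin diagram, so g ≅ A_4 ⊕ B_2 (dimension 24 + 10 = 34).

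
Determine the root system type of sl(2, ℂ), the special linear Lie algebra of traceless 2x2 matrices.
This is sl(2), which has dimension 2^2 - 1 = 3 and rank 2 - 1 = 1 (a Cartan subalgebra is the diagonal traceless matrices). In the classification of classical Lie algebras, the special linear algebra sl(n+1) has type A_n; here n = 1, so the Dynkin diagram is a chain of 1 nodes with single edges (A_1). Hence the type is A_1.

A1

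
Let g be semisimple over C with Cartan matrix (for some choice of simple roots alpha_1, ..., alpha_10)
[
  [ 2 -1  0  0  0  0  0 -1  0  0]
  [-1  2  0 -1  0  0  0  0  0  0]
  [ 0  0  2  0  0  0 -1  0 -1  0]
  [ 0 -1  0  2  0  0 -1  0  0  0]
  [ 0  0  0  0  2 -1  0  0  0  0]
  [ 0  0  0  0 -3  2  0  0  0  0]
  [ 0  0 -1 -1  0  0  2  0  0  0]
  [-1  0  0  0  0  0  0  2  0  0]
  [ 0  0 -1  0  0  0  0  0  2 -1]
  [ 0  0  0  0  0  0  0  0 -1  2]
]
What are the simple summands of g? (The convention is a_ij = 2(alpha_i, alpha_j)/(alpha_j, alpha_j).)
A_8 (sl(9)) + G_2

The diagram associated to this matrix has two connected components: the simple roots {alpha_1, alpha_2, alpha_3, alpha_4, alpha_7, alpha_8, alpha_9, alpha_10} form a chain of 8 nodes with single edges (A_8), and {alpha_5, alpha_6} form two nodes joined by a triple edge (G_2). A semisimple Lie algebra decomposes uniquely as the direct sum of simple ideals, one per connected component of its Dynkin diagram, so g ≅ A_8 ⊕ G_2 (dimension 80 + 14 = 94).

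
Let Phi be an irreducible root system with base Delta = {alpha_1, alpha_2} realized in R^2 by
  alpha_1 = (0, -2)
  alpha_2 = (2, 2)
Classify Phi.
type B_2

Compute the Cartan integers a_ij = 2(alpha_i, alpha_j)/(alpha_j, alpha_j); the resulting 2x2 Cartan matrix is
[[2, -1], [-2, 2]].
The roots have two lengths (squared-length ratio 2:1); the short ones are alpha_{1}. The associated Dynkin diagram is a chain of 2 nodes with a double edge at one end; the terminal node there is the unique short simple root (B_2), so the type is B_2 (the algebra so(5)).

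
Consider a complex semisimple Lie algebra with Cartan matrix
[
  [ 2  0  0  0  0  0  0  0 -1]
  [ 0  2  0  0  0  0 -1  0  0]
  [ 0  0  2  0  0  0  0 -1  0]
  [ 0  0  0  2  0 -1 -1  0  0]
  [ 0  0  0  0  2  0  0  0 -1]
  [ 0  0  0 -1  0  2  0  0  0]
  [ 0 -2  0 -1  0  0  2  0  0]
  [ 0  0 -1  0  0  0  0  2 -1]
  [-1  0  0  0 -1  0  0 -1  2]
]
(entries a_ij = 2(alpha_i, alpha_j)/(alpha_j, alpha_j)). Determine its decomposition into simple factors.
B_4 + D_5

The diagram associated to this matrix has two connected components: the simple roots {alpha_2, alpha_4, alpha_6, alpha_7} form a chain of 4 nodes with a double edge at one end; the terminal node there is the unique short simple root (B_4), and {alpha_1, alpha_3, alpha_5, alpha_8, alpha_9} form a chain of 3 nodes with a fork of two nodes at one end (D_5). A semisimple Lie algebra decomposes uniquely as the direct sum of simple ideals, one per connected component of its Dynkin diagram, so g ≅ B_4 ⊕ D_5 (dimension 36 + 45 = 81).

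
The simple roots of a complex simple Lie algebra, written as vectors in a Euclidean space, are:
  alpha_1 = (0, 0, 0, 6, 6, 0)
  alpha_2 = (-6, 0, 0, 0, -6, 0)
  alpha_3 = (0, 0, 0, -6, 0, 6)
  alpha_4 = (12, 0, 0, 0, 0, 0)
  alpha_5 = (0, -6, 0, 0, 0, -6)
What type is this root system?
Compute the Cartan integers a_ij = 2(alpha_i, alpha_j)/(alpha_j, alpha_j); the resulting 5x5 Cartan matrix is
[[2, -1, -1, 0, 0], [-1, 2, 0, -1, 0], [-1, 0, 2, 0, -1], [0, -2, 0, 2, 0], [0, 0, -1, 0, 2]].
The roots have two lengths (squared-length ratio 2:1); the short ones are alpha_{1,2,3,5}. The associated Dynkin diagram is a chain of 5 nodes with a double edge at one end; the terminal node there is the unique long simple root (C_5), so the type is C_5 (the algebra sp(10)).

type C_5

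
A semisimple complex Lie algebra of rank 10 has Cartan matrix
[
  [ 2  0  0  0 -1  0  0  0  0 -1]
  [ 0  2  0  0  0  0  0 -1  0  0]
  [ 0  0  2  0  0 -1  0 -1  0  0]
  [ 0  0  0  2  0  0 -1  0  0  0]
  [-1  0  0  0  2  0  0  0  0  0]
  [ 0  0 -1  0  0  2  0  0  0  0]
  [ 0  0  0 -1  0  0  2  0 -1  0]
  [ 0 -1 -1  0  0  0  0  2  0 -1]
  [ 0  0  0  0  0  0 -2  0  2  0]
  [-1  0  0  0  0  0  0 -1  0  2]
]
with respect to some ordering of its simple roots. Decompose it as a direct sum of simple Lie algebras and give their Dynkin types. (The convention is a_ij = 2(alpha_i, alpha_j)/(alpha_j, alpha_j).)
The diagram associated to this matrix has two connected components: the simple roots {alpha_4, alpha_7, alpha_9} form a chain of 3 nodes with a double edge at one end; the terminal node there is the unique long simple root (C_3), and {alpha_1, alpha_2, alpha_3, alpha_5, alpha_6, alpha_8, alpha_10} form a chain of 6 nodes with one extra node attached to the third node from one end (E_7). A semisimple Lie algebra decomposes uniquely as the direct sum of simple ideals, one per connected component of its Dynkin diagram, so g ≅ C_3 ⊕ E_7 (dimension 21 + 133 = 154).

C3 + E7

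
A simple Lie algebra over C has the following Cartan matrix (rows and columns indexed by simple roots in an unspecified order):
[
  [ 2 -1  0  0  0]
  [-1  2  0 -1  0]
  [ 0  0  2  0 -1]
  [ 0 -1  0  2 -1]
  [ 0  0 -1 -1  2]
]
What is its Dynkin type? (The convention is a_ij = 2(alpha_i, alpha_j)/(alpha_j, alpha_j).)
A_5

The matrix has rank 5 with 2's on the diagonal. Reading the off-diagonal entries as Dynkin edges (a single edge where a_ij = a_ji = -1; a double or triple edge where a_ij * a_ji = 2 or 3), the diagram is a chain of 5 nodes with single edges (A_5). One simple-root ordering that puts it in standard form is (alpha_3, alpha_5, alpha_4, alpha_2, alpha_1). So the algebra is type A_5, i.e. sl(6).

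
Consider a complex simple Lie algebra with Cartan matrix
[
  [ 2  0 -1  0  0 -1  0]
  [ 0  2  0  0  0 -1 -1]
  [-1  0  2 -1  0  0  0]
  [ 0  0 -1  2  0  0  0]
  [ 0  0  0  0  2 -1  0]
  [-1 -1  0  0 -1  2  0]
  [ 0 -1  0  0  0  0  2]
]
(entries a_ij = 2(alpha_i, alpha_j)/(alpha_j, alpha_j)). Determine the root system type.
The matrix has rank 7 with 2's on the diagonal. Reading the off-diagonal entries as Dynkin edges (a single edge where a_ij = a_ji = -1; a double or triple edge where a_ij * a_ji = 2 or 3), the diagram is a chain of 6 nodes with one extra node attached to the third node from one end (E_7). One simple-root ordering that puts it in standard form is (alpha_7, alpha_5, alpha_2, alpha_6, alpha_1, alpha_3, alpha_4). So the algebra is type E_7.

E7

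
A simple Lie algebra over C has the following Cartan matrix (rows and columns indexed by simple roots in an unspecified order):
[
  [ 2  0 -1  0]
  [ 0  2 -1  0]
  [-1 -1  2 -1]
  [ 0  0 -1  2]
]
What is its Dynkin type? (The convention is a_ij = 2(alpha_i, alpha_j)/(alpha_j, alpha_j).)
The matrix has rank 4 with 2's on the diagonal. Reading the off-diagonal entries as Dynkin edges (a single edge where a_ij = a_ji = -1; a double or triple edge where a_ij * a_ji = 2 or 3), the diagram is a chain of 2 nodes with a fork of two nodes at one end (D_4). One simple-root ordering that puts it in standard form is (alpha_1, alpha_3, alpha_2, alpha_4). So the algebra is type D_4, i.e. so(8).

D_4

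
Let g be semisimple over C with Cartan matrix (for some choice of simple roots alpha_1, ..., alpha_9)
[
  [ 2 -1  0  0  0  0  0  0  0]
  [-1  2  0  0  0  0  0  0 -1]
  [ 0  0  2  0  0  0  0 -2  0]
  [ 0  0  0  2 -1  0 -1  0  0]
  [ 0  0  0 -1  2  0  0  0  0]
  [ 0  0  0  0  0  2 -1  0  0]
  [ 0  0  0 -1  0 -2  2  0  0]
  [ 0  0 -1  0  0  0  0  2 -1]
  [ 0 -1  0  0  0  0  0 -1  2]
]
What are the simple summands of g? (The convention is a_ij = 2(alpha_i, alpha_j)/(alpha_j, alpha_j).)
B4 + C5

The diagram associated to this matrix has two connected components: the simple roots {alpha_4, alpha_5, alpha_6, alpha_7} form a chain of 4 nodes with a double edge at one end; the terminal node there is the unique short simple root (B_4), and {alpha_1, alpha_2, alpha_3, alpha_8, alpha_9} form a chain of 5 nodes with a double edge at one end; the terminal node there is the unique long simple root (C_5). A semisimple Lie algebra decomposes uniquely as the direct sum of simple ideals, one per connected component of its Dynkin diagram, so g ≅ B_4 ⊕ C_5 (dimension 36 + 55 = 91).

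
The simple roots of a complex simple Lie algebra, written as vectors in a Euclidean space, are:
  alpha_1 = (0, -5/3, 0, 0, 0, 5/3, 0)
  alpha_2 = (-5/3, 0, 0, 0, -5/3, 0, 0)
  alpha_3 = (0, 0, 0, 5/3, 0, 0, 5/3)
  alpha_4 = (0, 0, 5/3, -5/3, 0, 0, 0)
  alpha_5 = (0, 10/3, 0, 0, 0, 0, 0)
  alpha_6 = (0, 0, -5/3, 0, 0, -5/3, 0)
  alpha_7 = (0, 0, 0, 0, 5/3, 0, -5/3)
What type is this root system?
type C_7

Compute the Cartan integers a_ij = 2(alpha_i, alpha_j)/(alpha_j, alpha_j); the resulting 7x7 Cartan matrix is
[[2, 0, 0, 0, -1, -1, 0], [0, 2, 0, 0, 0, 0, -1], [0, 0, 2, -1, 0, 0, -1], [0, 0, -1, 2, 0, -1, 0], [-2, 0, 0, 0, 2, 0, 0], [-1, 0, 0, -1, 0, 2, 0], [0, -1, -1, 0, 0, 0, 2]].
The roots have two lengths (squared-length ratio 2:1); the short ones are alpha_{1,2,3,4,6,7}. The associated Dynkin diagram is a chain of 7 nodes with a double edge at one end; the terminal node there is the unique long simple root (C_7), so the type is C_7 (the algebra sp(14)).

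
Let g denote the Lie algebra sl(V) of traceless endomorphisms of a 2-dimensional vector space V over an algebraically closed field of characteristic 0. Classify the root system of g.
A_1

This is sl(2), which has dimension 2^2 - 1 = 3 and rank 2 - 1 = 1 (a Cartan subalgebra is the diagonal traceless matrices). In the classification of classical Lie algebras, the special linear algebra sl(n+1) has type A_n; here n = 1, so the Dynkin diagram is a chain of 1 nodes with single edges (A_1). Hence the type is A_1.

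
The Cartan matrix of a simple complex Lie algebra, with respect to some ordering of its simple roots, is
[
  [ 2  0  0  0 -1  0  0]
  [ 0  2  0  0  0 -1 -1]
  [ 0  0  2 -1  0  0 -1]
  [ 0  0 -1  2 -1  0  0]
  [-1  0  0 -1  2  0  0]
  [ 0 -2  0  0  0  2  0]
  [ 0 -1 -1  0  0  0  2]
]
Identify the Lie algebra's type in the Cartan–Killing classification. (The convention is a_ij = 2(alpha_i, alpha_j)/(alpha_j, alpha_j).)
type C_7

The matrix has rank 7 with 2's on the diagonal. Reading the off-diagonal entries as Dynkin edges (a single edge where a_ij = a_ji = -1; a double or triple edge where a_ij * a_ji = 2 or 3), the diagram is a chain of 7 nodes with a double edge at one end; the terminal node there is the unique long simple root (C_7). One simple-root ordering that puts it in standard form is (alpha_1, alpha_5, alpha_4, alpha_3, alpha_7, alpha_2, alpha_6). So the algebra is type C_7, i.e. sp(14).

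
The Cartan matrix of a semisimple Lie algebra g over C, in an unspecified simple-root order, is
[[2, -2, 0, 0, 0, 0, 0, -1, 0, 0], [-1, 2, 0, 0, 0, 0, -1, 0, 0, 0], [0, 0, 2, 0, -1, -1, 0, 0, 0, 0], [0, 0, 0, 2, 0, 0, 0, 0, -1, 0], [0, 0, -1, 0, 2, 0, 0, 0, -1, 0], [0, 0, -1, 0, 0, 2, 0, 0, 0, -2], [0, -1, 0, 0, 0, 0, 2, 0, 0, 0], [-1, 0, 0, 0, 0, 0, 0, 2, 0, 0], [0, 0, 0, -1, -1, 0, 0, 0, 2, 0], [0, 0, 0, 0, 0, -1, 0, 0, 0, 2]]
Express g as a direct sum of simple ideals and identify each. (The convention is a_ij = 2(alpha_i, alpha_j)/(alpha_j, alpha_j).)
type B_6 + type F_4

The diagram associated to this matrix has two connected components: the simple roots {alpha_3, alpha_4, alpha_5, alpha_6, alpha_9, alpha_10} form a chain of 6 nodes with a double edge at one end; the terminal node there is the unique short simple root (B_6), and {alpha_1, alpha_2, alpha_7, alpha_8} form a chain of 4 nodes with a double edge between the middle two (F_4). A semisimple Lie algebra decomposes uniquely as the direct sum of simple ideals, one per connected component of its Dynkin diagram, so g ≅ B_6 ⊕ F_4 (dimension 78 + 52 = 130).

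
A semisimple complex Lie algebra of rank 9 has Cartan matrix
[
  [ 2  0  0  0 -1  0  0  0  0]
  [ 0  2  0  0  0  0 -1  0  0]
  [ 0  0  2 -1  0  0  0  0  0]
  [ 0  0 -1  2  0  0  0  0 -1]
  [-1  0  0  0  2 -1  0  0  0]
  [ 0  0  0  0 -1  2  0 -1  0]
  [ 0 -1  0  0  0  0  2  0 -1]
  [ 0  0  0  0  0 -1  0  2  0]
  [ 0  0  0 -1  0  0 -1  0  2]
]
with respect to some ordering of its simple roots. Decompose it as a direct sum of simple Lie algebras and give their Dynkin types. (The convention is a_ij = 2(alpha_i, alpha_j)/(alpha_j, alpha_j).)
A_4 ⊕ A_5

The diagram associated to this matrix has two connected components: the simple roots {alpha_1, alpha_5, alpha_6, alpha_8} form a chain of 4 nodes with single edges (A_4), and {alpha_2, alpha_3, alpha_4, alpha_7, alpha_9} form a chain of 5 nodes with single edges (A_5). A semisimple Lie algebra decomposes uniquely as the direct sum of simple ideals, one per connected component of its Dynkin diagram, so g ≅ A_4 ⊕ A_5 (dimension 24 + 35 = 59).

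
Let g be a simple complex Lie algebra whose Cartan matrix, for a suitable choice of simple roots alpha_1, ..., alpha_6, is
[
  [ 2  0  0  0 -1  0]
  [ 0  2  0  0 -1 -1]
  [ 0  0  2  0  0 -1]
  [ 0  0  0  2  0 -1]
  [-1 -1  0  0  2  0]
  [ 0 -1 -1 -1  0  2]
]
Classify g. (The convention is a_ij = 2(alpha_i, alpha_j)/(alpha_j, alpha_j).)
The matrix has rank 6 with 2's on the diagonal. Reading the off-diagonal entries as Dynkin edges (a single edge where a_ij = a_ji = -1; a double or triple edge where a_ij * a_ji = 2 or 3), the diagram is a chain of 4 nodes with a fork of two nodes at one end (D_6). One simple-root ordering that puts it in standard form is (alpha_1, alpha_5, alpha_2, alpha_6, alpha_4, alpha_3). So the algebra is type D_6, i.e. so(12).

D6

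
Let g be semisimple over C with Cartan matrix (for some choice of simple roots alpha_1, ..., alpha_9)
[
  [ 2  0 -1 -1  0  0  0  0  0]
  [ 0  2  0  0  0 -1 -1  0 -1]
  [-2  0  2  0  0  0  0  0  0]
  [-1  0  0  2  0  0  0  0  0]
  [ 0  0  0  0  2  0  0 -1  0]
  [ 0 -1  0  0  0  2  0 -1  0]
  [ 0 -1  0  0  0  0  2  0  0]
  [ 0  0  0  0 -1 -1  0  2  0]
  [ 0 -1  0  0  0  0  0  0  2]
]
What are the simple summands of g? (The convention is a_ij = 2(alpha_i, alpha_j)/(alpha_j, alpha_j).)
C_3 (sp(6)) ⊕ D_6 (so(12))

The diagram associated to this matrix has two connected components: the simple roots {alpha_1, alpha_3, alpha_4} form a chain of 3 nodes with a double edge at one end; the terminal node there is the unique long simple root (C_3), and {alpha_2, alpha_5, alpha_6, alpha_7, alpha_8, alpha_9} form a chain of 4 nodes with a fork of two nodes at one end (D_6). A semisimple Lie algebra decomposes uniquely as the direct sum of simple ideals, one per connected component of its Dynkin diagram, so g ≅ C_3 ⊕ D_6 (dimension 21 + 66 = 87).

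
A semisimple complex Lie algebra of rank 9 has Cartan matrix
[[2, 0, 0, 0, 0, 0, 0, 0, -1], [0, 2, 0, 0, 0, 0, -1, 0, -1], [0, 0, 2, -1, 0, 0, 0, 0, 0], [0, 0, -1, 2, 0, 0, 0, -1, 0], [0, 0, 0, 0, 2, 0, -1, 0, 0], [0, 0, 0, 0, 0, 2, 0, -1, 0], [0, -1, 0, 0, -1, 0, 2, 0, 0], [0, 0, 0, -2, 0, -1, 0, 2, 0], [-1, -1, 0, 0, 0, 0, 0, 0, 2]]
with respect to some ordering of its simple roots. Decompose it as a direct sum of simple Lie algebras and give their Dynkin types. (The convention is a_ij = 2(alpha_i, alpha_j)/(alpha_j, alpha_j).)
A_5 ⊕ F_4

The diagram associated to this matrix has two connected components: the simple roots {alpha_1, alpha_2, alpha_5, alpha_7, alpha_9} form a chain of 5 nodes with single edges (A_5), and {alpha_3, alpha_4, alpha_6, alpha_8} form a chain of 4 nodes with a double edge between the middle two (F_4). A semisimple Lie algebra decomposes uniquely as the direct sum of simple ideals, one per connected component of its Dynkin diagram, so g ≅ A_5 ⊕ F_4 (dimension 35 + 52 = 87).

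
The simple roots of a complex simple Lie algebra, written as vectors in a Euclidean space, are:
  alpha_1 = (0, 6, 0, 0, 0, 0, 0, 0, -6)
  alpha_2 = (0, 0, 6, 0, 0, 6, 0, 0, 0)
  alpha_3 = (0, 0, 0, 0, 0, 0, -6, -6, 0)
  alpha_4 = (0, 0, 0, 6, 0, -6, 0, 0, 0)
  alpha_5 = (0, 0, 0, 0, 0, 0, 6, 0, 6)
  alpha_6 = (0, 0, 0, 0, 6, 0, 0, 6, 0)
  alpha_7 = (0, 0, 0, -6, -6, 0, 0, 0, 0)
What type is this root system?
A7

Compute the Cartan integers a_ij = 2(alpha_i, alpha_j)/(alpha_j, alpha_j); the resulting 7x7 Cartan matrix is
[[2, 0, 0, 0, -1, 0, 0], [0, 2, 0, -1, 0, 0, 0], [0, 0, 2, 0, -1, -1, 0], [0, -1, 0, 2, 0, 0, -1], [-1, 0, -1, 0, 2, 0, 0], [0, 0, -1, 0, 0, 2, -1], [0, 0, 0, -1, 0, -1, 2]].
All simple roots have the same length, so the diagram is simply laced. The associated Dynkin diagram is a chain of 7 nodes with single edges (A_7), so the type is A_7 (the algebra sl(8)).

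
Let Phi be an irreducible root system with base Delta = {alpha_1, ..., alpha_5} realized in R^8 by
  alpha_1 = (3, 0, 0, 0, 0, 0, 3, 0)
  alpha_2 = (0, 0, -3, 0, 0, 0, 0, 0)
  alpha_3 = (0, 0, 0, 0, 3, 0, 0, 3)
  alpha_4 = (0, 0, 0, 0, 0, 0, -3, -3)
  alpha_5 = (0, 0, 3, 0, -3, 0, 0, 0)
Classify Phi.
B_5 (so(11))

Compute the Cartan integers a_ij = 2(alpha_i, alpha_j)/(alpha_j, alpha_j); the resulting 5x5 Cartan matrix is
[[2, 0, 0, -1, 0], [0, 2, 0, 0, -1], [0, 0, 2, -1, -1], [-1, 0, -1, 2, 0], [0, -2, -1, 0, 2]].
The roots have two lengths (squared-length ratio 2:1); the short ones are alpha_{2}. The associated Dynkin diagram is a chain of 5 nodes with a double edge at one end; the terminal node there is the unique short simple root (B_5), so the type is B_5 (the algebra so(11)).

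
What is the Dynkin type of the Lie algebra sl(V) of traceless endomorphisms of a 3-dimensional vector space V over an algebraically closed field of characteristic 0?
This is sl(3), which has dimension 3^2 - 1 = 8 and rank 3 - 1 = 2 (a Cartan subalgebra is the diagonal traceless matrices). In the classification of classical Lie algebras, the special linear algebra sl(n+1) has type A_n; here n = 2, so the Dynkin diagram is a chain of 2 nodes with single edges (A_2). Hence the type is A_2.

A_2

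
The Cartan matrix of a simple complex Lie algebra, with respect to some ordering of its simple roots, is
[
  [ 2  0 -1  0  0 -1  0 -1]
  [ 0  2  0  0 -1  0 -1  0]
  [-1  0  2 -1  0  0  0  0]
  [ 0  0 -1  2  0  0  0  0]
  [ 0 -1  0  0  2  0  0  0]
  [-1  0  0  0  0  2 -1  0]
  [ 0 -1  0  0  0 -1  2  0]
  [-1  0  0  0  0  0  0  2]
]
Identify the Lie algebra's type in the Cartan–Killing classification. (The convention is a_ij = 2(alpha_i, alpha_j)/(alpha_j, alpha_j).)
E8

The matrix has rank 8 with 2's on the diagonal. Reading the off-diagonal entries as Dynkin edges (a single edge where a_ij = a_ji = -1; a double or triple edge where a_ij * a_ji = 2 or 3), the diagram is a chain of 7 nodes with one extra node attached to the third node from one end (E_8). One simple-root ordering that puts it in standard form is (alpha_4, alpha_8, alpha_3, alpha_1, alpha_6, alpha_7, alpha_2, alpha_5). So the algebra is type E_8.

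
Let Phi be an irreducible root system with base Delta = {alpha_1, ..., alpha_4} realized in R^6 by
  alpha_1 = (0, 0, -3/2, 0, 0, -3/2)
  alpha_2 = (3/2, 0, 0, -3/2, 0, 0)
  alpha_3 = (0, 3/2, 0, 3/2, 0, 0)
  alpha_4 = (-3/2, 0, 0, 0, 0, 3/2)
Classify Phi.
A_4 (sl(5))

Compute the Cartan integers a_ij = 2(alpha_i, alpha_j)/(alpha_j, alpha_j); the resulting 4x4 Cartan matrix is
[[2, 0, 0, -1], [0, 2, -1, -1], [0, -1, 2, 0], [-1, -1, 0, 2]].
All simple roots have the same length, so the diagram is simply laced. The associated Dynkin diagram is a chain of 4 nodes with single edges (A_4), so the type is A_4 (the algebra sl(5)).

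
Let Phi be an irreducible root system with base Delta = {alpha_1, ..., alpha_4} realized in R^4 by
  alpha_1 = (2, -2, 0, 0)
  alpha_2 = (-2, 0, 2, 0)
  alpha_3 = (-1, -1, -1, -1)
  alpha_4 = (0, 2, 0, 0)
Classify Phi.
F4

Compute the Cartan integers a_ij = 2(alpha_i, alpha_j)/(alpha_j, alpha_j); the resulting 4x4 Cartan matrix is
[[2, -1, 0, -2], [-1, 2, 0, 0], [0, 0, 2, -1], [-1, 0, -1, 2]].
The roots have two lengths (squared-length ratio 2:1); the short ones are alpha_{3,4}. The associated Dynkin diagram is a chain of 4 nodes with a double edge between the middle two (F_4), so the type is F_4.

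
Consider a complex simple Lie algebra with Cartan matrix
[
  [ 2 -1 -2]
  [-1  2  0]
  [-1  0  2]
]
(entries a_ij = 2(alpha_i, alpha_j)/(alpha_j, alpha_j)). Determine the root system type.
B3

The matrix has rank 3 with 2's on the diagonal. Reading the off-diagonal entries as Dynkin edges (a single edge where a_ij = a_ji = -1; a double or triple edge where a_ij * a_ji = 2 or 3), the diagram is a chain of 3 nodes with a double edge at one end; the terminal node there is the unique short simple root (B_3). One simple-root ordering that puts it in standard form is (alpha_2, alpha_1, alpha_3). So the algebra is type B_3, i.e. so(7).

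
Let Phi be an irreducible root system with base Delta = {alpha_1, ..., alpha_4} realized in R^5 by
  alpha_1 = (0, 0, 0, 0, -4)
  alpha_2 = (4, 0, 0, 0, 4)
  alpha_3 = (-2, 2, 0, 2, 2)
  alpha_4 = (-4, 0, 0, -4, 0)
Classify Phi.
Compute the Cartan integers a_ij = 2(alpha_i, alpha_j)/(alpha_j, alpha_j); the resulting 4x4 Cartan matrix is
[[2, -1, -1, 0], [-2, 2, 0, -1], [-1, 0, 2, 0], [0, -1, 0, 2]].
The roots have two lengths (squared-length ratio 2:1); the short ones are alpha_{1,3}. The associated Dynkin diagram is a chain of 4 nodes with a double edge between the middle two (F_4), so the type is F_4.

type F_4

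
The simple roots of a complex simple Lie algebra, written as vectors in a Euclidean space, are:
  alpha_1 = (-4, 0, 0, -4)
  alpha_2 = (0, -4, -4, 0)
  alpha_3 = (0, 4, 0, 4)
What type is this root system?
Compute the Cartan integers a_ij = 2(alpha_i, alpha_j)/(alpha_j, alpha_j); the resulting 3x3 Cartan matrix is
[[2, 0, -1], [0, 2, -1], [-1, -1, 2]].
All simple roots have the same length, so the diagram is simply laced. The associated Dynkin diagram is a chain of 3 nodes with single edges (A_3), so the type is A_3 (the algebra sl(4)).

A_3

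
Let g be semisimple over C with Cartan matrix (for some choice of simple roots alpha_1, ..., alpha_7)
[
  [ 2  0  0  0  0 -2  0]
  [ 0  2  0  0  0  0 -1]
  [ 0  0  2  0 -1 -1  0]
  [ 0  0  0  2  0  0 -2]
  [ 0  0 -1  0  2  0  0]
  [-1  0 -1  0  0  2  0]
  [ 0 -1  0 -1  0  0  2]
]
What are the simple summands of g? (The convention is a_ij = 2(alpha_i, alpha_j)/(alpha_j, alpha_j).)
C_3 (sp(6)) + C_4 (sp(8))

The diagram associated to this matrix has two connected components: the simple roots {alpha_2, alpha_4, alpha_7} form a chain of 3 nodes with a double edge at one end; the terminal node there is the unique long simple root (C_3), and {alpha_1, alpha_3, alpha_5, alpha_6} form a chain of 4 nodes with a double edge at one end; the terminal node there is the unique long simple root (C_4). A semisimple Lie algebra decomposes uniquely as the direct sum of simple ideals, one per connected component of its Dynkin diagram, so g ≅ C_3 ⊕ C_4 (dimension 21 + 36 = 57).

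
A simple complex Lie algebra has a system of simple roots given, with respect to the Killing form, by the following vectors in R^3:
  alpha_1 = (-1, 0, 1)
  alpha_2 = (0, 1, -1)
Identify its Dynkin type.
A_2

Compute the Cartan integers a_ij = 2(alpha_i, alpha_j)/(alpha_j, alpha_j); the resulting 2x2 Cartan matrix is
[[2, -1], [-1, 2]].
All simple roots have the same length, so the diagram is simply laced. The associated Dynkin diagram is a chain of 2 nodes with single edges (A_2), so the type is A_2 (the algebra sl(3)).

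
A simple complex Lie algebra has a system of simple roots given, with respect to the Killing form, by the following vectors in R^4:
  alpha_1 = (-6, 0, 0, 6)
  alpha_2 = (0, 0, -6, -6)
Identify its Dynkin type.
A2

Compute the Cartan integers a_ij = 2(alpha_i, alpha_j)/(alpha_j, alpha_j); the resulting 2x2 Cartan matrix is
[[2, -1], [-1, 2]].
All simple roots have the same length, so the diagram is simply laced. The associated Dynkin diagram is a chain of 2 nodes with single edges (A_2), so the type is A_2 (the algebra sl(3)).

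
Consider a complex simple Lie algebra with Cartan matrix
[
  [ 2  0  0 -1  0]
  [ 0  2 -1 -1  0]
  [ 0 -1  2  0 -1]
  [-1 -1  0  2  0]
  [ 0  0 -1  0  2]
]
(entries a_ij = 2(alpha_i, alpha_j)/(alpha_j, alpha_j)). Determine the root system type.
The matrix has rank 5 with 2's on the diagonal. Reading the off-diagonal entries as Dynkin edges (a single edge where a_ij = a_ji = -1; a double or triple edge where a_ij * a_ji = 2 or 3), the diagram is a chain of 5 nodes with single edges (A_5). One simple-root ordering that puts it in standard form is (alpha_1, alpha_4, alpha_2, alpha_3, alpha_5). So the algebra is type A_5, i.e. sl(6).

A_5 (sl(6))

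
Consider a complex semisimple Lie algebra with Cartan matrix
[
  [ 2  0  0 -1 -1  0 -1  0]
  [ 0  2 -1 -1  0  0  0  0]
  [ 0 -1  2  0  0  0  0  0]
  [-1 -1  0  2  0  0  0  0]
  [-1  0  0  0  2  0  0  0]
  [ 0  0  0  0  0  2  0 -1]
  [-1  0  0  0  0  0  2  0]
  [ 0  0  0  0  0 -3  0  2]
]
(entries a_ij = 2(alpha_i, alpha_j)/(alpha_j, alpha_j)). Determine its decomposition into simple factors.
The diagram associated to this matrix has two connected components: the simple roots {alpha_1, alpha_2, alpha_3, alpha_4, alpha_5, alpha_7} form a chain of 4 nodes with a fork of two nodes at one end (D_6), and {alpha_6, alpha_8} form two nodes joined by a triple edge (G_2). A semisimple Lie algebra decomposes uniquely as the direct sum of simple ideals, one per connected component of its Dynkin diagram, so g ≅ D_6 ⊕ G_2 (dimension 66 + 14 = 80).

type D_6 ⊕ type G_2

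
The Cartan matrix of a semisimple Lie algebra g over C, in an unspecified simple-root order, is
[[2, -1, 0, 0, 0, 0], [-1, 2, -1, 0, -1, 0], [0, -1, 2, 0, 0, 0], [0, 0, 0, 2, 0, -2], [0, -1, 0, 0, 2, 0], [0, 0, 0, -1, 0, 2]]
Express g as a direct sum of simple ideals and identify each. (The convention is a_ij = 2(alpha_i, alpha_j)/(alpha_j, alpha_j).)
type B_2 ⊕ type D_4

The diagram associated to this matrix has two connected components: the simple roots {alpha_4, alpha_6} form a chain of 2 nodes with a double edge at one end; the terminal node there is the unique short simple root (B_2), and {alpha_1, alpha_2, alpha_3, alpha_5} form a chain of 2 nodes with a fork of two nodes at one end (D_4). A semisimple Lie algebra decomposes uniquely as the direct sum of simple ideals, one per connected component of its Dynkin diagram, so g ≅ B_2 ⊕ D_4 (dimension 10 + 28 = 38).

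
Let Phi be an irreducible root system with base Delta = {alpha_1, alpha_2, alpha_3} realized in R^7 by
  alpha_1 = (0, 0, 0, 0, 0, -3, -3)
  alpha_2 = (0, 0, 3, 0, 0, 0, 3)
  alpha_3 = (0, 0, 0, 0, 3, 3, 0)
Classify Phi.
A_3

Compute the Cartan integers a_ij = 2(alpha_i, alpha_j)/(alpha_j, alpha_j); the resulting 3x3 Cartan matrix is
[[2, -1, -1], [-1, 2, 0], [-1, 0, 2]].
All simple roots have the same length, so the diagram is simply laced. The associated Dynkin diagram is a chain of 3 nodes with single edges (A_3), so the type is A_3 (the algebra sl(4)).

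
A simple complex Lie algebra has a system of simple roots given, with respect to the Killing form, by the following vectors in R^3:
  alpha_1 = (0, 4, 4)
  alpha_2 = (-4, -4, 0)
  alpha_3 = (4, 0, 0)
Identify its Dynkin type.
B_3 (so(7))

Compute the Cartan integers a_ij = 2(alpha_i, alpha_j)/(alpha_j, alpha_j); the resulting 3x3 Cartan matrix is
[[2, -1, 0], [-1, 2, -2], [0, -1, 2]].
The roots have two lengths (squared-length ratio 2:1); the short ones are alpha_{3}. The associated Dynkin diagram is a chain of 3 nodes with a double edge at one end; the terminal node there is the unique short simple root (B_3), so the type is B_3 (the algebra so(7)).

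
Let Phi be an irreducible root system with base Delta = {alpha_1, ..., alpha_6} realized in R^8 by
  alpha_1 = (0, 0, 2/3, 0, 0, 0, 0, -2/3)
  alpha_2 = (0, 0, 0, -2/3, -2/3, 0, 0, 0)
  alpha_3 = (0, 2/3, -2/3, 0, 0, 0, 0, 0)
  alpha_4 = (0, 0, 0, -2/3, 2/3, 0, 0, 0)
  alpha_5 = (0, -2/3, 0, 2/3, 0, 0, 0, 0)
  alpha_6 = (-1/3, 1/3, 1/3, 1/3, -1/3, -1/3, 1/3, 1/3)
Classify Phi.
Compute the Cartan integers a_ij = 2(alpha_i, alpha_j)/(alpha_j, alpha_j); the resulting 6x6 Cartan matrix is
[[2, 0, -1, 0, 0, 0], [0, 2, 0, 0, -1, 0], [-1, 0, 2, 0, -1, 0], [0, 0, 0, 2, -1, -1], [0, -1, -1, -1, 2, 0], [0, 0, 0, -1, 0, 2]].
All simple roots have the same length, so the diagram is simply laced. The associated Dynkin diagram is a chain of 5 nodes with one extra node attached to the third node from one end (E_6), so the type is E_6.

E6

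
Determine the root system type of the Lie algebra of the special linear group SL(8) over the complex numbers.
This is sl(8), which has dimension 8^2 - 1 = 63 and rank 8 - 1 = 7 (a Cartan subalgebra is the diagonal traceless matrices). In the classification of classical Lie algebras, the special linear algebra sl(n+1) has type A_n; here n = 7, so the Dynkin diagram is a chain of 7 nodes with single edges (A_7). Hence the type is A_7.

type A_7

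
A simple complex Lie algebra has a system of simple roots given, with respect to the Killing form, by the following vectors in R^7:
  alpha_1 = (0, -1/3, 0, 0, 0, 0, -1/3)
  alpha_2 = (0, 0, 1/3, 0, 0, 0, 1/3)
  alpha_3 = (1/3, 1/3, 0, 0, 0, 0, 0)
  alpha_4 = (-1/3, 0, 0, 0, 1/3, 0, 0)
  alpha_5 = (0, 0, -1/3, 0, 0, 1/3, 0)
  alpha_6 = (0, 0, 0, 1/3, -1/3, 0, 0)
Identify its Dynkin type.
type A_6

Compute the Cartan integers a_ij = 2(alpha_i, alpha_j)/(alpha_j, alpha_j); the resulting 6x6 Cartan matrix is
[[2, -1, -1, 0, 0, 0], [-1, 2, 0, 0, -1, 0], [-1, 0, 2, -1, 0, 0], [0, 0, -1, 2, 0, -1], [0, -1, 0, 0, 2, 0], [0, 0, 0, -1, 0, 2]].
All simple roots have the same length, so the diagram is simply laced. The associated Dynkin diagram is a chain of 6 nodes with single edges (A_6), so the type is A_6 (the algebra sl(7)).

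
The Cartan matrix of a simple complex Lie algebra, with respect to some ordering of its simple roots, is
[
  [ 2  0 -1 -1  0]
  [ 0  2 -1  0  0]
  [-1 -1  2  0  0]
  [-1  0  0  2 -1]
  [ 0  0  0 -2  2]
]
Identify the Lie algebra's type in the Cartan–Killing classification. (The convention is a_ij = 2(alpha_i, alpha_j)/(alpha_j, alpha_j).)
The matrix has rank 5 with 2's on the diagonal. Reading the off-diagonal entries as Dynkin edges (a single edge where a_ij = a_ji = -1; a double or triple edge where a_ij * a_ji = 2 or 3), the diagram is a chain of 5 nodes with a double edge at one end; the terminal node there is the unique long simple root (C_5). One simple-root ordering that puts it in standard form is (alpha_2, alpha_3, alpha_1, alpha_4, alpha_5). So the algebra is type C_5, i.e. sp(10).

C_5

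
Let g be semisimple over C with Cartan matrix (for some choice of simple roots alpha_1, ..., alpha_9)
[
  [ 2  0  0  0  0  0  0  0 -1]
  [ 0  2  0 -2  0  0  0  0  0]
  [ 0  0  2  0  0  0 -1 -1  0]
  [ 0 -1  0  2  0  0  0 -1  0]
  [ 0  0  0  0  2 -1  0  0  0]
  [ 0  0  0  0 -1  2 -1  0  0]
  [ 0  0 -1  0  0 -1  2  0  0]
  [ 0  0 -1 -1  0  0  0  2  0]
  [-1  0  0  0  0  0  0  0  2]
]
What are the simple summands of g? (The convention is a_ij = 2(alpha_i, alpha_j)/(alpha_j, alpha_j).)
type A_2 + type C_7

The diagram associated to this matrix has two connected components: the simple roots {alpha_1, alpha_9} form a chain of 2 nodes with single edges (A_2), and {alpha_2, alpha_3, alpha_4, alpha_5, alpha_6, alpha_7, alpha_8} form a chain of 7 nodes with a double edge at one end; the terminal node there is the unique long simple root (C_7). A semisimple Lie algebra decomposes uniquely as the direct sum of simple ideals, one per connected component of its Dynkin diagram, so g ≅ A_2 ⊕ C_7 (dimension 8 + 105 = 113).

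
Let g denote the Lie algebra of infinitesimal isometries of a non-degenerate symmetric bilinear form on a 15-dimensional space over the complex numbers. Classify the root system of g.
This is so(15) with 15 odd, which has dimension 15(15-1)/2 = 105 and rank (15-1)/2 = 7. In the classification of classical Lie algebras, the orthogonal algebra so(2n+1) in an odd number of variables has type B_n; here n = 7, so the Dynkin diagram is a chain of 7 nodes with a double edge at one end; the terminal node there is the unique short simple root (B_7). Hence the type is B_7.

B7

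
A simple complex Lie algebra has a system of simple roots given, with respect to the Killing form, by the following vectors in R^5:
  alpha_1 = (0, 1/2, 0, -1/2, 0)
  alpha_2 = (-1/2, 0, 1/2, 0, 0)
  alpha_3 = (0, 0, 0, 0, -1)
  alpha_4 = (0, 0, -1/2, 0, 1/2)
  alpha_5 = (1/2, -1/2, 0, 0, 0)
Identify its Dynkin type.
Compute the Cartan integers a_ij = 2(alpha_i, alpha_j)/(alpha_j, alpha_j); the resulting 5x5 Cartan matrix is
[[2, 0, 0, 0, -1], [0, 2, 0, -1, -1], [0, 0, 2, -2, 0], [0, -1, -1, 2, 0], [-1, -1, 0, 0, 2]].
The roots have two lengths (squared-length ratio 2:1); the short ones are alpha_{1,2,4,5}. The associated Dynkin diagram is a chain of 5 nodes with a double edge at one end; the terminal node there is the unique long simple root (C_5), so the type is C_5 (the algebra sp(10)).

C5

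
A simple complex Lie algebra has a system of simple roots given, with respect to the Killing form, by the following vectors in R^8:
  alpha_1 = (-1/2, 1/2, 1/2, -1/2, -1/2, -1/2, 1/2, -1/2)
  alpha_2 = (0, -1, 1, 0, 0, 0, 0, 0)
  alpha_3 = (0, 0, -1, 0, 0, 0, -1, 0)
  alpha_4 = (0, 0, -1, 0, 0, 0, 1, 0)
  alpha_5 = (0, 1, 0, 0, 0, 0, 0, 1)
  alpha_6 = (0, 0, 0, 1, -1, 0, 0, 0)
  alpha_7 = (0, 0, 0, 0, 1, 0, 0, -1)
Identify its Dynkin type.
Compute the Cartan integers a_ij = 2(alpha_i, alpha_j)/(alpha_j, alpha_j); the resulting 7x7 Cartan matrix is
[[2, 0, -1, 0, 0, 0, 0], [0, 2, -1, -1, -1, 0, 0], [-1, -1, 2, 0, 0, 0, 0], [0, -1, 0, 2, 0, 0, 0], [0, -1, 0, 0, 2, 0, -1], [0, 0, 0, 0, 0, 2, -1], [0, 0, 0, 0, -1, -1, 2]].
All simple roots have the same length, so the diagram is simply laced. The associated Dynkin diagram is a chain of 6 nodes with one extra node attached to the third node from one end (E_7), so the type is E_7.

E7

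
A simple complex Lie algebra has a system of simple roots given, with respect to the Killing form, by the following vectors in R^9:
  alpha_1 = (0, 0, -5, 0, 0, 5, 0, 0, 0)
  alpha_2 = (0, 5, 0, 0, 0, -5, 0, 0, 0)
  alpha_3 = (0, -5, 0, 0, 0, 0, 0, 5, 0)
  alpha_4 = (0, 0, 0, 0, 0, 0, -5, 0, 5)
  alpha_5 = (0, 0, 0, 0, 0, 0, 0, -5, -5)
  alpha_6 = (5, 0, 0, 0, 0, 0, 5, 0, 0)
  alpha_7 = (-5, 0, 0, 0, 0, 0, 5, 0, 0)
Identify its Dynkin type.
D_7 (so(14))

Compute the Cartan integers a_ij = 2(alpha_i, alpha_j)/(alpha_j, alpha_j); the resulting 7x7 Cartan matrix is
[[2, -1, 0, 0, 0, 0, 0], [-1, 2, -1, 0, 0, 0, 0], [0, -1, 2, 0, -1, 0, 0], [0, 0, 0, 2, -1, -1, -1], [0, 0, -1, -1, 2, 0, 0], [0, 0, 0, -1, 0, 2, 0], [0, 0, 0, -1, 0, 0, 2]].
All simple roots have the same length, so the diagram is simply laced. The associated Dynkin diagram is a chain of 5 nodes with a fork of two nodes at one end (D_7), so the type is D_7 (the algebra so(14)).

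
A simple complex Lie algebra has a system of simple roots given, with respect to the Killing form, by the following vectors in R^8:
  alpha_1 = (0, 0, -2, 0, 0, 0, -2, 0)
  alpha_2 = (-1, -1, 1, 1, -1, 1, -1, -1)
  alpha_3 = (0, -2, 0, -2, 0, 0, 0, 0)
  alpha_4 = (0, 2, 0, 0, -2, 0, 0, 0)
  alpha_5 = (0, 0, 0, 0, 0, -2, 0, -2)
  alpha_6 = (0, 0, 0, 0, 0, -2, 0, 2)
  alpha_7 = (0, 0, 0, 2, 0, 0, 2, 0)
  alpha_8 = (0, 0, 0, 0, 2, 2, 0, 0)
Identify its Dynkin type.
Compute the Cartan integers a_ij = 2(alpha_i, alpha_j)/(alpha_j, alpha_j); the resulting 8x8 Cartan matrix is
[[2, 0, 0, 0, 0, 0, -1, 0], [0, 2, 0, 0, 0, -1, 0, 0], [0, 0, 2, -1, 0, 0, -1, 0], [0, 0, -1, 2, 0, 0, 0, -1], [0, 0, 0, 0, 2, 0, 0, -1], [0, -1, 0, 0, 0, 2, 0, -1], [-1, 0, -1, 0, 0, 0, 2, 0], [0, 0, 0, -1, -1, -1, 0, 2]].
All simple roots have the same length, so the diagram is simply laced. The associated Dynkin diagram is a chain of 7 nodes with one extra node attached to the third node from one end (E_8), so the type is E_8.

E_8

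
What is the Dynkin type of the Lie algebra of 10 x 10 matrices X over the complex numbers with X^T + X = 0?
D_5 (so(10))

This is so(10) with 10 even, which has dimension 10(10-1)/2 = 45 and rank 10/2 = 5. In the classification of classical Lie algebras, the orthogonal algebra so(2n) in an even number of variables has type D_n; here n = 5, so the Dynkin diagram is a chain of 3 nodes with a fork of two nodes at one end (D_5). Hence the type is D_5.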